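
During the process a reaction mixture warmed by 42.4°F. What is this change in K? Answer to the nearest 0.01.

An interval of 1°F corresponds to 5/9 K.
42.4 × 5/9 = 23.56.

23.56 K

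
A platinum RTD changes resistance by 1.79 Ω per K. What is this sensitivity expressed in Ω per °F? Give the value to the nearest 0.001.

0.994 Ω per °F

Since only a temperature interval is involved, the additive offset between the scales drops out.
A change of 1°F is a change of 5/9 K, so per °F the value is 1.79 × 5/9 = 0.994.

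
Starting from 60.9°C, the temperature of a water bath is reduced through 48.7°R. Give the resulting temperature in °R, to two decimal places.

552.59°R

The 48.7°R change is an interval, so only the factor 5/9 applies: -48.7 × 5/9 = -27.0556°C.
Final Celsius temperature: 60.9000 - 27.0556 = 33.8444°C.
In Rankine: 33.8444 × 1.8 + 491.67 = 552.59°R.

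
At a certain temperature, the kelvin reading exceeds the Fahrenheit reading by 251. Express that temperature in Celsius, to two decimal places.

-12.31°C

Let x be the Fahrenheit reading; then the kelvin reading is 5/9·x + 255.372.
(5/9·x + 255.372) - x = 251  ⇒  (-4/9)·x = -4.37222  ⇒  x = 9.8375°F.
In Celsius: (9.8375 - 32) × 5/9 = -12.31°C.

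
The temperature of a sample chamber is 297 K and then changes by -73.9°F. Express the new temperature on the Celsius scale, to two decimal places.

-17.21°C

Initial temperature in Celsius: 297 - 273.15 = 23.8500°C.
The 73.9°F change is an interval, so only the factor 5/9 applies: -73.9 × 5/9 = -41.0556°C.
Final Celsius temperature: 23.8500 - 41.0556 = -17.2056°C.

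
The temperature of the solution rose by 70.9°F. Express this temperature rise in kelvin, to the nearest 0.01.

For a temperature interval the offset drops out; only the factor 5/9 applies.
70.9 × 5/9 = 39.39.

39.39 K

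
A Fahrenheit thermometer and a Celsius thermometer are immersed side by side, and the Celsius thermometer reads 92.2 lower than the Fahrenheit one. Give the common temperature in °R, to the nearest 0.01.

627.12°R

Let x be the Fahrenheit reading; then the Celsius reading is 5/9·x - 17.7778.
(5/9·x - 17.7778) - x = -92.2  ⇒  (-4/9)·x = -74.4222  ⇒  x = 167.4500°F.
In Celsius: (167.45 - 32) × 5/9 = 75.2500°C.
In Rankine: 75.2500 × 1.8 + 491.67 = 627.12°R.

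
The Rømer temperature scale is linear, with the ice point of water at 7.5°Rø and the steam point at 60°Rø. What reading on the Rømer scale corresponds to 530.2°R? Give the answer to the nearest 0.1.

First in Celsius: (530.2 - 491.67) × 5/9 = 21.4056°C.
Linearly onto the Rømer scale: 7.5 + (21.4056 / 100) × (60 - 7.5) = 18.7°Rø.

18.7°Rø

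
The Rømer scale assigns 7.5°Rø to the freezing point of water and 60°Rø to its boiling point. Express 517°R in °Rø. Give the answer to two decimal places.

First in Celsius: (517 - 491.67) × 5/9 = 14.0722°C.
Linearly onto the Rømer scale: 7.5 + (14.0722 / 100) × (60 - 7.5) = 14.89°Rø.

14.89°Rø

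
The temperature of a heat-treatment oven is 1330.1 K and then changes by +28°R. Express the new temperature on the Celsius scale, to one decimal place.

1072.5°C

Initial temperature in Celsius: 1330.1 - 273.15 = 1056.9500°C.
The 28°R change is an interval, so only the factor 5/9 applies: +28 × 5/9 = +15.5556°C.
Final Celsius temperature: 1056.9500 + 15.5556 = 1072.5056°C.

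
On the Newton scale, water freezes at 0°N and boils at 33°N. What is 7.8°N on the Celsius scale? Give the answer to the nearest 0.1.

Linear interpolation between the fixed points: C = (7.8 - 0) × 100 / (33 - 0) = 23.6364°C.

23.6°C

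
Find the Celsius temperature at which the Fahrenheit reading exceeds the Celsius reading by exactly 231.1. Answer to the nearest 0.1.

248.9°C

Let C be the Celsius reading. The Fahrenheit reading is F = 1.8·C + 32.
Require F - C = 231.1: (0.8)·C + 32 = 231.1.
C = (231.1 - 32) / (0.8) = 248.9.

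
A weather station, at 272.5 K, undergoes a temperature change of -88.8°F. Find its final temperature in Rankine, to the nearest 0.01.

Initial temperature in Celsius: 272.5 - 273.15 = -0.6500°C.
The 88.8°F change is an interval, so only the factor 5/9 applies: -88.8 × 5/9 = -49.3333°C.
Final Celsius temperature: -0.6500 - 49.3333 = -49.9833°C.
In Rankine: -49.9833 × 1.8 + 491.67 = 401.70°R.

401.70°R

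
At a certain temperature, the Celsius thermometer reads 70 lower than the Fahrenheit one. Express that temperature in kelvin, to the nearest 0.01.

320.65 K

Let x be the Fahrenheit reading; then the Celsius reading is 5/9·x - 17.7778.
(5/9·x - 17.7778) - x = -70  ⇒  (-4/9)·x = -52.2222  ⇒  x = 117.5000°F.
In Celsius: (117.5 - 32) × 5/9 = 47.5000°C.
In kelvin: 47.5000 + 273.15 = 320.65 K.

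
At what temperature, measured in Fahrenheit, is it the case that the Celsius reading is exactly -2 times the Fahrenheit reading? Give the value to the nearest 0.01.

6.96°F

Let F be the Fahrenheit reading. The Celsius reading is C = 5/9·F - 17.7778.
Require C = -2·F: 5/9·F - 17.7778 = -2·F.
(23/9)·F = 17.7778  ⇒  F = 6.96.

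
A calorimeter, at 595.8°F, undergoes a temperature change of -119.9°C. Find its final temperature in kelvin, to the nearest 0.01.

Initial temperature in Celsius: (595.8 - 32) × 5/9 = 313.2222°C.
Final Celsius temperature: 313.2222 - 119.9000 = 193.3222°C.
In kelvin: 193.3222 + 273.15 = 466.47 K.

466.47 K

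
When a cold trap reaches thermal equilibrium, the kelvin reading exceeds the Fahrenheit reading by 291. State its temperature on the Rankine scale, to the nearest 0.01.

379.51°R

Let x be the kelvin reading; then the Fahrenheit reading is 1.8·x - 459.67.
(1.8·x - 459.67) - x = -291  ⇒  (0.8)·x = 168.67  ⇒  x = 210.8375 K.
In Celsius: 210.8375 - 273.15 = -62.3125°C.
In Rankine: -62.3125 × 1.8 + 491.67 = 379.51°R.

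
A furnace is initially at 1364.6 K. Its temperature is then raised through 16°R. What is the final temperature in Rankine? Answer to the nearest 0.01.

Initial temperature in Celsius: 1364.6 - 273.15 = 1091.4500°C.
The 16°R change is an interval, so only the factor 5/9 applies: +16 × 5/9 = +8.8889°C.
Final Celsius temperature: 1091.4500 + 8.8889 = 1100.3389°C.
In Rankine: 1100.3389 × 1.8 + 491.67 = 2472.28°R.

2472.28°R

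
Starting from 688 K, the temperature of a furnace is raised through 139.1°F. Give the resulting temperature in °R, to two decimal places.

1377.50°R

Initial temperature in Celsius: 688 - 273.15 = 414.8500°C.
The 139.1°F change is an interval, so only the factor 5/9 applies: +139.1 × 5/9 = +77.2778°C.
Final Celsius temperature: 414.8500 + 77.2778 = 492.1278°C.
In Rankine: 492.1278 × 1.8 + 491.67 = 1377.50°R.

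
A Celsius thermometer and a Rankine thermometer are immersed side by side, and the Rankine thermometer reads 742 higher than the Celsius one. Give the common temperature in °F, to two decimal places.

595.24°F

Let x be the Celsius reading; then the Rankine reading is 1.8·x + 491.67.
(1.8·x + 491.67) - x = 742  ⇒  (0.8)·x = 250.33  ⇒  x = 312.9125°C.
In Fahrenheit: 312.9125 × 1.8 + 32 = 595.24°F.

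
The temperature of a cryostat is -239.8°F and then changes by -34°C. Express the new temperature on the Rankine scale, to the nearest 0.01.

Initial temperature in Celsius: (-239.8 - 32) × 5/9 = -151.0000°C.
Final Celsius temperature: -151.0000 - 34.0000 = -185.0000°C.
In Rankine: -185.0000 × 1.8 + 491.67 = 158.67°R.

158.67°R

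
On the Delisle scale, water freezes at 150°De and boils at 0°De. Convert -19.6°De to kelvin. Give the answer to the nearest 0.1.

386.2 K

Linear interpolation between the fixed points: C = (-19.6 - 150) × 100 / (0 - 150) = 113.0667°C.
Then 113.0667 + 273.15 = 386.2 K.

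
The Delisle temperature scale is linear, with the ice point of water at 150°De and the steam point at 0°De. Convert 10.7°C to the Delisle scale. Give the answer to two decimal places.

133.95°De

Linearly onto the Delisle scale: 150 + (10.7000 / 100) × (0 - 150) = 133.95°De.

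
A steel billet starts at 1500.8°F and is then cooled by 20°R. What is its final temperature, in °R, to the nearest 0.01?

1940.47°R

Initial temperature in Celsius: (1500.8 - 32) × 5/9 = 816.0000°C.
The 20°R change is an interval, so only the factor 5/9 applies: -20 × 5/9 = -11.1111°C.
Final Celsius temperature: 816.0000 - 11.1111 = 804.8889°C.
In Rankine: 804.8889 × 1.8 + 491.67 = 1940.47°R.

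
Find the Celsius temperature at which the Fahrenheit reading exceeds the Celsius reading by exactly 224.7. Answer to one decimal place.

240.9°C

Let C be the Celsius reading. The Fahrenheit reading is F = 1.8·C + 32.
Require F - C = 224.7: (0.8)·C + 32 = 224.7.
C = (224.7 - 32) / (0.8) = 240.9.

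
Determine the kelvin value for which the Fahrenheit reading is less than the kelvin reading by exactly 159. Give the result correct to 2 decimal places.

375.84 K

Let K be the kelvin reading. The Fahrenheit reading is F = 1.8·K - 459.67.
Require F - K = -159: (0.8)·K - 459.67 = -159.
K = (-159 + 459.67) / (0.8) = 375.84.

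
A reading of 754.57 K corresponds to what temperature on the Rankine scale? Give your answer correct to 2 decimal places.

1358.23°R

In Celsius: 754.57 - 273.15 = 481.4200°C.
In Rankine: 481.4200 × 1.8 + 491.67 = 1358.23°R.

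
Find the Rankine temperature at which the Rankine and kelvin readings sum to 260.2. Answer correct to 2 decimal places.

Let R be the Rankine reading. The kelvin reading is K = 5/9·R.
Require R + K = 260.2: (14/9)·R = 260.2.
R = (260.2) / (14/9) = 167.27.

167.27°R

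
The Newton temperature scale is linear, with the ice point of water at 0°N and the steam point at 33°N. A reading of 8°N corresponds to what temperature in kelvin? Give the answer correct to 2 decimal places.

Linear interpolation between the fixed points: C = (8 - 0) × 100 / (33 - 0) = 24.2424°C.
Then 24.2424 + 273.15 = 297.39 K.

297.39 K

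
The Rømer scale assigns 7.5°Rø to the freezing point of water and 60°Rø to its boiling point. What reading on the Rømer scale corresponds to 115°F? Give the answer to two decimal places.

31.71°Rø

First in Celsius: (115 - 32) × 5/9 = 46.1111°C.
Linearly onto the Rømer scale: 7.5 + (46.1111 / 100) × (60 - 7.5) = 31.71°Rø.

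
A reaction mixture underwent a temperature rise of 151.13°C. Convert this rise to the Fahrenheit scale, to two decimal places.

For a temperature interval the offset drops out; only the factor 1.8 applies.
151.13 × 1.8 = 272.03.

272.03°F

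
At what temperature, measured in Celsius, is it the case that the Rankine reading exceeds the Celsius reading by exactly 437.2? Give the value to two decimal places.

Let C be the Celsius reading. The Rankine reading is R = 1.8·C + 491.67.
Require R - C = 437.2: (0.8)·C + 491.67 = 437.2.
C = (437.2 - 491.67) / (0.8) = -68.09.

-68.09°C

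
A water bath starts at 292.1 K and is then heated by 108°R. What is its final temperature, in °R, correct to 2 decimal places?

633.78°R

Initial temperature in Celsius: 292.1 - 273.15 = 18.9500°C.
The 108°R change is an interval, so only the factor 5/9 applies: +108 × 5/9 = +60.0000°C.
Final Celsius temperature: 18.9500 + 60.0000 = 78.9500°C.
In Rankine: 78.9500 × 1.8 + 491.67 = 633.78°R.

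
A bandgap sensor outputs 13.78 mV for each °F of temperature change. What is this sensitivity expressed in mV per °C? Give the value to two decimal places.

24.80 mV per °C

The quantity depends on a temperature interval, so only the ratio of degree sizes applies; the offset between the scales is irrelevant.
A change of 1°C is a change of 1.8°F, so per °C the value is 13.78 × 1.8 = 24.80.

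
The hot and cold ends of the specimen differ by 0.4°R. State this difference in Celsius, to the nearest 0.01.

0.22°C

Only the scale ratio 5/9 matters for a change in temperature.
0.4 × 5/9 = 0.22.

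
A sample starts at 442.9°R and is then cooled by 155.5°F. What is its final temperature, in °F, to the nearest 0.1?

Initial temperature in Celsius: (442.9 - 491.67) × 5/9 = -27.0944°C.
The 155.5°F change is an interval, so only the factor 5/9 applies: -155.5 × 5/9 = -86.3889°C.
Final Celsius temperature: -27.0944 - 86.3889 = -113.4833°C.
In Fahrenheit: -113.4833 × 1.8 + 32 = -172.3°F.

-172.3°F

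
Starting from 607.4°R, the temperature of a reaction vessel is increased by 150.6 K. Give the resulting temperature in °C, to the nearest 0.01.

Initial temperature in Celsius: (607.4 - 491.67) × 5/9 = 64.2944°C.
The 150.6 K change is an interval; Kelvin and Celsius degrees are the same size, so ΔC = +150.6°C.
Final Celsius temperature: 64.2944 + 150.6000 = 214.8944°C.

214.89°C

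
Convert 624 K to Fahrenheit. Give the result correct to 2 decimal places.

663.53°F

In Celsius: 624 - 273.15 = 350.8500°C.
In Fahrenheit: 350.8500 × 1.8 + 32 = 663.53°F.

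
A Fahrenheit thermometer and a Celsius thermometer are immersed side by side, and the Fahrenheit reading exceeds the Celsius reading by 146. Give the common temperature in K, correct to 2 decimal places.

Let x be the Fahrenheit reading; then the Celsius reading is 5/9·x - 17.7778.
(5/9·x - 17.7778) - x = -146  ⇒  (-4/9)·x = -128.222  ⇒  x = 288.5000°F.
In Celsius: (288.5 - 32) × 5/9 = 142.5000°C.
In kelvin: 142.5000 + 273.15 = 415.65 K.

415.65 K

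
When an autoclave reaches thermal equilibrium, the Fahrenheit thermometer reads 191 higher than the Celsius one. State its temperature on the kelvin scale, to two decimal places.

Let x be the Celsius reading; then the Fahrenheit reading is 1.8·x + 32.
(1.8·x + 32) - x = 191  ⇒  (0.8)·x = 159  ⇒  x = 198.7500°C.
In kelvin: 198.7500 + 273.15 = 471.90 K.

471.90 K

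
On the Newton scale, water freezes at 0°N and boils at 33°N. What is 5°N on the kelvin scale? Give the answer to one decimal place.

Linear interpolation between the fixed points: C = (5 - 0) × 100 / (33 - 0) = 15.1515°C.
Then 15.1515 + 273.15 = 288.3 K.

288.3 K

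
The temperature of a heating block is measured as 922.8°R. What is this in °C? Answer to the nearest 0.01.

239.52°C

In Celsius: (922.8 - 491.67) × 5/9 = 239.5167°C.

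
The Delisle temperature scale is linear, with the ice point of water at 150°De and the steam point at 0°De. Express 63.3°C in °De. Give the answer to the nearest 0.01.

Linearly onto the Delisle scale: 150 + (63.3000 / 100) × (0 - 150) = 55.05°De.

55.05°De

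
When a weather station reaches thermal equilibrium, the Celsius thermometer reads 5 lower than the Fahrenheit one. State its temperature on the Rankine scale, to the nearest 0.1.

430.9°R

Let x be the Fahrenheit reading; then the Celsius reading is 5/9·x - 17.7778.
(5/9·x - 17.7778) - x = -5  ⇒  (-4/9)·x = 12.7778  ⇒  x = -28.7500°F.
In Celsius: (-28.75 - 32) × 5/9 = -33.7500°C.
In Rankine: -33.7500 × 1.8 + 491.67 = 430.9°R.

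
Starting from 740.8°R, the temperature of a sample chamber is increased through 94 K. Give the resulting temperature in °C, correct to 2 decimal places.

Initial temperature in Celsius: (740.8 - 491.67) × 5/9 = 138.4056°C.
The 94 K change is an interval; Kelvin and Celsius degrees are the same size, so ΔC = +94°C.
Final Celsius temperature: 138.4056 + 94.0000 = 232.4056°C.

232.41°C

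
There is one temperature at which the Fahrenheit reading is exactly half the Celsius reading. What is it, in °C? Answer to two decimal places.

-24.62°C

Let C be the Celsius reading. The Fahrenheit reading is F = 1.8·C + 32.
Require F = 0.5·C: 1.8·C + 32 = 0.5·C.
(1.3)·C = -32  ⇒  C = -24.62.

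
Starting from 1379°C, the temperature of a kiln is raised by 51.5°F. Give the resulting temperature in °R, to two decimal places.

3025.37°R

The 51.5°F change is an interval, so only the factor 5/9 applies: +51.5 × 5/9 = +28.6111°C.
Final Celsius temperature: 1379.0000 + 28.6111 = 1407.6111°C.
In Rankine: 1407.6111 × 1.8 + 491.67 = 3025.37°R.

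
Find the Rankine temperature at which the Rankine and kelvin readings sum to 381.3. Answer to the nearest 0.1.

245.1°R

Let R be the Rankine reading. The kelvin reading is K = 5/9·R.
Require R + K = 381.3: (14/9)·R = 381.3.
R = (381.3) / (14/9) = 245.1.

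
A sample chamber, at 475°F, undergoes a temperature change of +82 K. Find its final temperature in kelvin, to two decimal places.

Initial temperature in Celsius: (475 - 32) × 5/9 = 246.1111°C.
The 82 K change is an interval; Kelvin and Celsius degrees are the same size, so ΔC = +82°C.
Final Celsius temperature: 246.1111 + 82.0000 = 328.1111°C.
In kelvin: 328.1111 + 273.15 = 601.26 K.

601.26 K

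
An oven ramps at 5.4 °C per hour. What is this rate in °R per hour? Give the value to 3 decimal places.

The quantity depends on a temperature interval, so only the ratio of degree sizes applies; the offset between the scales is irrelevant.
A change of 1°C is a change of 1.8°R, so 5.4 × 1.8 = 9.720.

9.720 °R/hour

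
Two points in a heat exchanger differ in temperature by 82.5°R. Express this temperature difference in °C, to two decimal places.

45.83°C

For a temperature interval the offset drops out; only the factor 5/9 applies.
82.5 × 5/9 = 45.83.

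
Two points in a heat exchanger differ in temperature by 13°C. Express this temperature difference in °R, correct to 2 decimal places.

23.40°R

For a temperature interval the offset drops out; only the factor 1.8 applies.
13 × 1.8 = 23.40.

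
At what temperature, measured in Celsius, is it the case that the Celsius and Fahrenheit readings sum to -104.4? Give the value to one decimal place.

-48.7°C

Let C be the Celsius reading. The Fahrenheit reading is F = 1.8·C + 32.
Require C + F = -104.4: (2.8)·C + 32 = -104.4.
C = (-104.4 - 32) / (2.8) = -48.7.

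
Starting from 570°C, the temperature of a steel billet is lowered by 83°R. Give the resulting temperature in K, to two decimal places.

797.04 K

The 83°R change is an interval, so only the factor 5/9 applies: -83 × 5/9 = -46.1111°C.
Final Celsius temperature: 570.0000 - 46.1111 = 523.8889°C.
In kelvin: 523.8889 + 273.15 = 797.04 K.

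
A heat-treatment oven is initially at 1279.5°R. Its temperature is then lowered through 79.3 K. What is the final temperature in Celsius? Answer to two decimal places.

358.38°C

Initial temperature in Celsius: (1279.5 - 491.67) × 5/9 = 437.6833°C.
The 79.3 K change is an interval; Kelvin and Celsius degrees are the same size, so ΔC = -79.3°C.
Final Celsius temperature: 437.6833 - 79.3000 = 358.3833°C.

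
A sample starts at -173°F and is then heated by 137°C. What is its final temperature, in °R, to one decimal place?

533.3°R

Initial temperature in Celsius: (-173 - 32) × 5/9 = -113.8889°C.
Final Celsius temperature: -113.8889 + 137.0000 = 23.1111°C.
In Rankine: 23.1111 × 1.8 + 491.67 = 533.3°R.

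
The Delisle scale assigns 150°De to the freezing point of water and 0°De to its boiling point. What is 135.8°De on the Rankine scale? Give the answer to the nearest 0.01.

Linear interpolation between the fixed points: C = (135.8 - 150) × 100 / (0 - 150) = 9.4667°C.
Then 9.4667 × 1.8 + 491.67 = 508.71°R.

508.71°R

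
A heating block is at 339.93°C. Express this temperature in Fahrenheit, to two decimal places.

In Fahrenheit: 339.9300 × 1.8 + 32 = 643.87°F.

643.87°F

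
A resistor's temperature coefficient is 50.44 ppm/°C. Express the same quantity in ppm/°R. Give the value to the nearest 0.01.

Since only a temperature interval is involved, the additive offset between the scales drops out.
A change of 1°R is a change of 5/9°C, so per °R the value is 50.44 × 5/9 = 28.02.

28.02 ppm/°R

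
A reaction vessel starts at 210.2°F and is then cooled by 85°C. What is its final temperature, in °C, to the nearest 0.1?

Initial temperature in Celsius: (210.2 - 32) × 5/9 = 99.0000°C.
Final Celsius temperature: 99.0000 - 85.0000 = 14.0000°C.

14.0°C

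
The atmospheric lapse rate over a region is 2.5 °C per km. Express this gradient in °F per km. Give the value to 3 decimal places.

4.500 °F/km

Since only a temperature interval is involved, the additive offset between the scales drops out.
A change of 1°C is a change of 1.8°F, so 2.5 × 1.8 = 4.500.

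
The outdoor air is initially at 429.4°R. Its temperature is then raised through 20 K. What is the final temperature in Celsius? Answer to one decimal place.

Initial temperature in Celsius: (429.4 - 491.67) × 5/9 = -34.5944°C.
The 20 K change is an interval; Kelvin and Celsius degrees are the same size, so ΔC = +20°C.
Final Celsius temperature: -34.5944 + 20.0000 = -14.5944°C.

-14.6°C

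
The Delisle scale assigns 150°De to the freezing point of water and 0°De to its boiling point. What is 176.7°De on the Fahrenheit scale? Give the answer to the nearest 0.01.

Linear interpolation between the fixed points: C = (176.7 - 150) × 100 / (0 - 150) = -17.8000°C.
Then -17.8000 × 1.8 + 32 = -0.04°F.

-0.04°F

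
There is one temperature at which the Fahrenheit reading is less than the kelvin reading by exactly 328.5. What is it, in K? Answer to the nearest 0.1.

Let K be the kelvin reading. The Fahrenheit reading is F = 1.8·K - 459.67.
Require F - K = -328.5: (0.8)·K - 459.67 = -328.5.
K = (-328.5 + 459.67) / (0.8) = 164.0.

164.0 K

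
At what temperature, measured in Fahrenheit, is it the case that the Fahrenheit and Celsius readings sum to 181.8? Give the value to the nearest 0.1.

128.3°F

Let F be the Fahrenheit reading. The Celsius reading is C = 5/9·F - 17.7778.
Require F + C = 181.8: (14/9)·F - 17.7778 = 181.8.
F = (181.8 + 17.7778) / (14/9) = 128.3.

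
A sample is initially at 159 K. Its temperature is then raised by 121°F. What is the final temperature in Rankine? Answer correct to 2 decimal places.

407.20°R

Initial temperature in Celsius: 159 - 273.15 = -114.1500°C.
The 121°F change is an interval, so only the factor 5/9 applies: +121 × 5/9 = +67.2222°C.
Final Celsius temperature: -114.1500 + 67.2222 = -46.9278°C.
In Rankine: -46.9278 × 1.8 + 491.67 = 407.20°R.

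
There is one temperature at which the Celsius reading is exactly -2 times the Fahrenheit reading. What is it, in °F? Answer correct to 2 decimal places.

Let F be the Fahrenheit reading. The Celsius reading is C = 5/9·F - 17.7778.
Require C = -2·F: 5/9·F - 17.7778 = -2·F.
(23/9)·F = 17.7778  ⇒  F = 6.96.

6.96°F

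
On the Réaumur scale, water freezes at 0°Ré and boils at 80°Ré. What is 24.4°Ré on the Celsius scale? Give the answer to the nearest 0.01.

Linear interpolation between the fixed points: C = (24.4 - 0) × 100 / (80 - 0) = 30.5000°C.

30.50°C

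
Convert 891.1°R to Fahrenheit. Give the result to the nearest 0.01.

431.43°F

In Celsius: (891.1 - 491.67) × 5/9 = 221.9056°C.
In Fahrenheit: 221.9056 × 1.8 + 32 = 431.43°F.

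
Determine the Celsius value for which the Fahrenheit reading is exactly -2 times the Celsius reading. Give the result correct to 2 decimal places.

-8.42°C

Let C be the Celsius reading. The Fahrenheit reading is F = 1.8·C + 32.
Require F = -2·C: 1.8·C + 32 = -2·C.
(3.8)·C = -32  ⇒  C = -8.42.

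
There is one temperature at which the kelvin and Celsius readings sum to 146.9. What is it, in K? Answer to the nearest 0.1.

Let K be the kelvin reading. The Celsius reading is C = 1·K - 273.15.
Require K + C = 146.9: (2)·K - 273.15 = 146.9.
K = (146.9 + 273.15) / (2) = 210.0.

210.0 K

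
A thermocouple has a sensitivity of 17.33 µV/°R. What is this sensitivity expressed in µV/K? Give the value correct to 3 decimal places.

31.194 µV/K

Since only a temperature interval is involved, the additive offset between the scales drops out.
A change of 1 K is a change of 1.8°R, so per K the value is 17.33 × 1.8 = 31.194.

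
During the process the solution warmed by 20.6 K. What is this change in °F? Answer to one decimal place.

Only the scale ratio 1.8 matters for a change in temperature.
20.6 × 1.8 = 37.1.

37.1°F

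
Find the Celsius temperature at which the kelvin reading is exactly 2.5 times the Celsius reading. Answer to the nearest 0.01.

Let C be the Celsius reading. The kelvin reading is K = 1·C + 273.15.
Require K = 2.5·C: 1·C + 273.15 = 2.5·C.
(-1.5)·C = -273.15  ⇒  C = 182.10.

182.10°C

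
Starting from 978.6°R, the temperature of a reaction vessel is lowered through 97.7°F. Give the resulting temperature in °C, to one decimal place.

216.2°C

Initial temperature in Celsius: (978.6 - 491.67) × 5/9 = 270.5167°C.
The 97.7°F change is an interval, so only the factor 5/9 applies: -97.7 × 5/9 = -54.2778°C.
Final Celsius temperature: 270.5167 - 54.2778 = 216.2389°C.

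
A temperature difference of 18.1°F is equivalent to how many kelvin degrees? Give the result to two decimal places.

10.06 K

For a temperature interval the offset drops out; only the factor 5/9 applies.
18.1 × 5/9 = 10.06.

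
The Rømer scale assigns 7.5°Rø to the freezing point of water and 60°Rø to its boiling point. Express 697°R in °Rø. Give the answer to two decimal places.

67.39°Rø

First in Celsius: (697 - 491.67) × 5/9 = 114.0722°C.
Linearly onto the Rømer scale: 7.5 + (114.0722 / 100) × (60 - 7.5) = 67.39°Rø.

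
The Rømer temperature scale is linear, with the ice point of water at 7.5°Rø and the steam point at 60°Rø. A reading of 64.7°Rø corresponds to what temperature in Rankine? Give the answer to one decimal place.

687.8°R

Linear interpolation between the fixed points: C = (64.7 - 7.5) × 100 / (60 - 7.5) = 108.9524°C.
Then 108.9524 × 1.8 + 491.67 = 687.8°R.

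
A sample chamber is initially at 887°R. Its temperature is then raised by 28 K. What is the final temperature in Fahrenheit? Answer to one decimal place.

Initial temperature in Celsius: (887 - 491.67) × 5/9 = 219.6278°C.
The 28 K change is an interval; Kelvin and Celsius degrees are the same size, so ΔC = +28°C.
Final Celsius temperature: 219.6278 + 28.0000 = 247.6278°C.
In Fahrenheit: 247.6278 × 1.8 + 32 = 477.7°F.

477.7°F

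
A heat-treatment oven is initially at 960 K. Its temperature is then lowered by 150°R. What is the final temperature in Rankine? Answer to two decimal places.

Initial temperature in Celsius: 960 - 273.15 = 686.8500°C.
The 150°R change is an interval, so only the factor 5/9 applies: -150 × 5/9 = -83.3333°C.
Final Celsius temperature: 686.8500 - 83.3333 = 603.5167°C.
In Rankine: 603.5167 × 1.8 + 491.67 = 1578.00°R.

1578.00°R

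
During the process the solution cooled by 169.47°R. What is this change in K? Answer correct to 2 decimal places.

94.15 K

For a temperature interval the offset drops out; only the factor 5/9 applies.
169.47 × 5/9 = 94.15.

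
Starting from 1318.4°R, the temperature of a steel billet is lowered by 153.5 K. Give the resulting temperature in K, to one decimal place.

578.9 K

Initial temperature in Celsius: (1318.4 - 491.67) × 5/9 = 459.2944°C.
The 153.5 K change is an interval; Kelvin and Celsius degrees are the same size, so ΔC = -153.5°C.
Final Celsius temperature: 459.2944 - 153.5000 = 305.7944°C.
In kelvin: 305.7944 + 273.15 = 578.9 K.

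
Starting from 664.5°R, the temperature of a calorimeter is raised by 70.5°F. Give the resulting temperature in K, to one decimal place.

Initial temperature in Celsius: (664.5 - 491.67) × 5/9 = 96.0167°C.
The 70.5°F change is an interval, so only the factor 5/9 applies: +70.5 × 5/9 = +39.1667°C.
Final Celsius temperature: 96.0167 + 39.1667 = 135.1833°C.
In kelvin: 135.1833 + 273.15 = 408.3 K.

408.3 K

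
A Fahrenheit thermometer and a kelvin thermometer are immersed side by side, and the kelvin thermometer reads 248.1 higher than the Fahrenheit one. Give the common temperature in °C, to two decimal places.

-8.69°C

Let x be the Fahrenheit reading; then the kelvin reading is 5/9·x + 255.372.
(5/9·x + 255.372) - x = 248.1  ⇒  (-4/9)·x = -7.27222  ⇒  x = 16.3625°F.
In Celsius: (16.3625 - 32) × 5/9 = -8.69°C.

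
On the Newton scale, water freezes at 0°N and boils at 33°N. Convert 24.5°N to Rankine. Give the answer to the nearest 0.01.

Linear interpolation between the fixed points: C = (24.5 - 0) × 100 / (33 - 0) = 74.2424°C.
Then 74.2424 × 1.8 + 491.67 = 625.31°R.

625.31°R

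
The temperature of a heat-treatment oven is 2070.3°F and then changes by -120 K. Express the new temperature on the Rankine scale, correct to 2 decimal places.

Initial temperature in Celsius: (2070.3 - 32) × 5/9 = 1132.3889°C.
The 120 K change is an interval; Kelvin and Celsius degrees are the same size, so ΔC = -120°C.
Final Celsius temperature: 1132.3889 - 120.0000 = 1012.3889°C.
In Rankine: 1012.3889 × 1.8 + 491.67 = 2313.97°R.

2313.97°R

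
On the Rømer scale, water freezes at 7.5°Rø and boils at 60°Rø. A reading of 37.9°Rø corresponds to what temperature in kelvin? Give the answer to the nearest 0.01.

331.05 K

Linear interpolation between the fixed points: C = (37.9 - 7.5) × 100 / (60 - 7.5) = 57.9048°C.
Then 57.9048 + 273.15 = 331.05 K.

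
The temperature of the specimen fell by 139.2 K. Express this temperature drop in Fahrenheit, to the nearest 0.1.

For a temperature interval the offset drops out; only the factor 1.8 applies.
139.2 × 1.8 = 250.6.

250.6°F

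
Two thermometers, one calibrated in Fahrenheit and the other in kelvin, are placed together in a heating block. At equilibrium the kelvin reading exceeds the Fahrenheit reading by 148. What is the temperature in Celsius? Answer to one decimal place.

116.4°C

Let x be the Fahrenheit reading; then the kelvin reading is 5/9·x + 255.372.
(5/9·x + 255.372) - x = 148  ⇒  (-4/9)·x = -107.372  ⇒  x = 241.5875°F.
In Celsius: (241.5875 - 32) × 5/9 = 116.4°C.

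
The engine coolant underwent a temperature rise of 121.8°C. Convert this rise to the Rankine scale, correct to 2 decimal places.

For a temperature interval the offset drops out; only the factor 1.8 applies.
121.8 × 1.8 = 219.24.

219.24°R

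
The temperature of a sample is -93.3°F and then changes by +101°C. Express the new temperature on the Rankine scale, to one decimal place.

Initial temperature in Celsius: (-93.3 - 32) × 5/9 = -69.6111°C.
Final Celsius temperature: -69.6111 + 101.0000 = 31.3889°C.
In Rankine: 31.3889 × 1.8 + 491.67 = 548.2°R.

548.2°R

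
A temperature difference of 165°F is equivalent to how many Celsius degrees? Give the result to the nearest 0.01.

An interval of 1°F corresponds to 5/9°C.
165 × 5/9 = 91.67.

91.67°C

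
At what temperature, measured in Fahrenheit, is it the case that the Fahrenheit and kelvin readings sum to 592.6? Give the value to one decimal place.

216.8°F

Let F be the Fahrenheit reading. The kelvin reading is K = 5/9·F + 255.372.
Require F + K = 592.6: (14/9)·F + 255.372 = 592.6.
F = (592.6 - 255.372) / (14/9) = 216.8.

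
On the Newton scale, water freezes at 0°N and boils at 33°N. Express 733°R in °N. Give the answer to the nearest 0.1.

44.2°N

First in Celsius: (733 - 491.67) × 5/9 = 134.0722°C.
Linearly onto the Newton scale: 0 + (134.0722 / 100) × (33 - 0) = 44.2°N.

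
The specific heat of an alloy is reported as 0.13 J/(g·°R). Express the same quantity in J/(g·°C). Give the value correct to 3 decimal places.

The quantity depends on a temperature interval, so only the ratio of degree sizes applies; the offset between the scales is irrelevant.
A change of 1°C is a change of 1.8°R, so per °C the value is 0.13 × 1.8 = 0.234.

0.234 J/(g·°C)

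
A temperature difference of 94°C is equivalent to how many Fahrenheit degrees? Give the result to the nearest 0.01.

Only the scale ratio 1.8 matters for a change in temperature.
94 × 1.8 = 169.20.

169.20°F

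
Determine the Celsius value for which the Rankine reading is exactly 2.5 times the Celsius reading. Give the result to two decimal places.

Let C be the Celsius reading. The Rankine reading is R = 1.8·C + 491.67.
Require R = 2.5·C: 1.8·C + 491.67 = 2.5·C.
(-0.7)·C = -491.67  ⇒  C = 702.39.

702.39°C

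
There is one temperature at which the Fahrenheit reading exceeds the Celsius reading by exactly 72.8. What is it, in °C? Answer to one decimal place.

Let C be the Celsius reading. The Fahrenheit reading is F = 1.8·C + 32.
Require F - C = 72.8: (0.8)·C + 32 = 72.8.
C = (72.8 - 32) / (0.8) = 51.0.

51.0°C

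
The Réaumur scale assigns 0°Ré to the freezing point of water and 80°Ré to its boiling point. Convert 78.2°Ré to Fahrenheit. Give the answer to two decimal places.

207.95°F

Linear interpolation between the fixed points: C = (78.2 - 0) × 100 / (80 - 0) = 97.7500°C.
Then 97.7500 × 1.8 + 32 = 207.95°F.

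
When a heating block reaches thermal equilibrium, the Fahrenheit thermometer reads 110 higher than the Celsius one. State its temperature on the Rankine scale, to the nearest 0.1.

667.2°R

Let x be the Celsius reading; then the Fahrenheit reading is 1.8·x + 32.
(1.8·x + 32) - x = 110  ⇒  (0.8)·x = 78  ⇒  x = 97.5000°C.
In Rankine: 97.5000 × 1.8 + 491.67 = 667.2°R.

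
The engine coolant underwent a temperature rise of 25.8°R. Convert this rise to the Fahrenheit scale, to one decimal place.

Rankine and Fahrenheit degrees are the same size, so the interval is unchanged: 25.8.

25.8°F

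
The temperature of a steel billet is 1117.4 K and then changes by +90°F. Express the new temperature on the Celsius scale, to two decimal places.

Initial temperature in Celsius: 1117.4 - 273.15 = 844.2500°C.
The 90°F change is an interval, so only the factor 5/9 applies: +90 × 5/9 = +50.0000°C.
Final Celsius temperature: 844.2500 + 50.0000 = 894.2500°C.

894.25°C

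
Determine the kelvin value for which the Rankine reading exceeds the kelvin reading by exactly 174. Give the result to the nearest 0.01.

Let K be the kelvin reading. The Rankine reading is R = 1.8·K.
Require R - K = 174: (0.8)·K = 174.
K = (174) / (0.8) = 217.50.

217.50 K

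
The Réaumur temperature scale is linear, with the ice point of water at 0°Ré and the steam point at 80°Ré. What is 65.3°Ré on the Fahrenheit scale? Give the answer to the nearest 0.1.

Linear interpolation between the fixed points: C = (65.3 - 0) × 100 / (80 - 0) = 81.6250°C.
Then 81.6250 × 1.8 + 32 = 178.9°F.

178.9°F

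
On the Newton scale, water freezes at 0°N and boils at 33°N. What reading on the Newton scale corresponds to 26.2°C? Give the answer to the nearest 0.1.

Linearly onto the Newton scale: 0 + (26.2000 / 100) × (33 - 0) = 8.6°N.

8.6°N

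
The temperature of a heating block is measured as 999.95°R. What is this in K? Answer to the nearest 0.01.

555.53 K

In Celsius: (999.95 - 491.67) × 5/9 = 282.3778°C.
In kelvin: 282.3778 + 273.15 = 555.53 K.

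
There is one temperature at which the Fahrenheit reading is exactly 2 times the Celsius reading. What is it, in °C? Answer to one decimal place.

160.0°C

Let C be the Celsius reading. The Fahrenheit reading is F = 1.8·C + 32.
Require F = 2·C: 1.8·C + 32 = 2·C.
(-0.2)·C = -32  ⇒  C = 160.0.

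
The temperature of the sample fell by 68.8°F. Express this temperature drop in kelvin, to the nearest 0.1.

38.2 K

For a temperature interval the offset drops out; only the factor 5/9 applies.
68.8 × 5/9 = 38.2.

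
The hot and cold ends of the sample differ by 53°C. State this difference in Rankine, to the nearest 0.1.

95.4°R

For a temperature interval the offset drops out; only the factor 1.8 applies.
53 × 1.8 = 95.4.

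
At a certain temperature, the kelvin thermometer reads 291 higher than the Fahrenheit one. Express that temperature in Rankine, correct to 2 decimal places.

379.51°R

Let x be the Fahrenheit reading; then the kelvin reading is 5/9·x + 255.372.
(5/9·x + 255.372) - x = 291  ⇒  (-4/9)·x = 35.6278  ⇒  x = -80.1625°F.
In Celsius: (-80.1625 - 32) × 5/9 = -62.3125°C.
In Rankine: -62.3125 × 1.8 + 491.67 = 379.51°R.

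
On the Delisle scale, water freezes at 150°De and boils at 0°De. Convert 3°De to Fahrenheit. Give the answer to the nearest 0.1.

208.4°F

Linear interpolation between the fixed points: C = (3 - 150) × 100 / (0 - 150) = 98.0000°C.
Then 98.0000 × 1.8 + 32 = 208.4°F.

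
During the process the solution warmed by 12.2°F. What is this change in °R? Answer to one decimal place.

Fahrenheit and Rankine degrees are the same size, so the interval is unchanged: 12.2.

12.2°R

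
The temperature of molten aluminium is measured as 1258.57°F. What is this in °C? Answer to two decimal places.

In Celsius: (1258.57 - 32) × 5/9 = 681.4278°C.

681.43°C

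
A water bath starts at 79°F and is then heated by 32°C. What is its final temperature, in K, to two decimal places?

Initial temperature in Celsius: (79 - 32) × 5/9 = 26.1111°C.
Final Celsius temperature: 26.1111 + 32.0000 = 58.1111°C.
In kelvin: 58.1111 + 273.15 = 331.26 K.

331.26 K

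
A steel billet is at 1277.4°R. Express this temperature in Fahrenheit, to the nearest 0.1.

In Celsius: (1277.4 - 491.67) × 5/9 = 436.5167°C.
In Fahrenheit: 436.5167 × 1.8 + 32 = 817.7°F.

817.7°F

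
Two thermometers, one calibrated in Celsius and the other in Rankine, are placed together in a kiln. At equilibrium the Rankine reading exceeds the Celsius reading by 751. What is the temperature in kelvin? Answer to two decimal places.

597.31 K

Let x be the Celsius reading; then the Rankine reading is 1.8·x + 491.67.
(1.8·x + 491.67) - x = 751  ⇒  (0.8)·x = 259.33  ⇒  x = 324.1625°C.
In kelvin: 324.1625 + 273.15 = 597.31 K.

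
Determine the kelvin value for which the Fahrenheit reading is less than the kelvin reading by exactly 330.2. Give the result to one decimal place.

Let K be the kelvin reading. The Fahrenheit reading is F = 1.8·K - 459.67.
Require F - K = -330.2: (0.8)·K - 459.67 = -330.2.
K = (-330.2 + 459.67) / (0.8) = 161.8.

161.8 K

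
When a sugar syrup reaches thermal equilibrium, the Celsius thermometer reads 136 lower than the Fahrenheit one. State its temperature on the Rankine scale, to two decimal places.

Let x be the Fahrenheit reading; then the Celsius reading is 5/9·x - 17.7778.
(5/9·x - 17.7778) - x = -136  ⇒  (-4/9)·x = -118.222  ⇒  x = 266.0000°F.
In Celsius: (266 - 32) × 5/9 = 130.0000°C.
In Rankine: 130.0000 × 1.8 + 491.67 = 725.67°R.

725.67°R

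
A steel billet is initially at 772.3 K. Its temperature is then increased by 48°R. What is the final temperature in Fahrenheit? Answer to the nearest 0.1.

978.5°F

Initial temperature in Celsius: 772.3 - 273.15 = 499.1500°C.
The 48°R change is an interval, so only the factor 5/9 applies: +48 × 5/9 = +26.6667°C.
Final Celsius temperature: 499.1500 + 26.6667 = 525.8167°C.
In Fahrenheit: 525.8167 × 1.8 + 32 = 978.5°F.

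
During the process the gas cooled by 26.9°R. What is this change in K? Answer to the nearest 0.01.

An interval of 1°R corresponds to 5/9 K.
26.9 × 5/9 = 14.94.

14.94 K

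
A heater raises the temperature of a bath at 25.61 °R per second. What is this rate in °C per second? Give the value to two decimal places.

Since only a temperature interval is involved, the additive offset between the scales drops out.
A change of 1°R is a change of 5/9°C, so 25.61 × 5/9 = 14.23.

14.23 °C/second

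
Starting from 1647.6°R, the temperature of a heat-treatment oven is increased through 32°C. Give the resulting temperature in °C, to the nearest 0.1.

Initial temperature in Celsius: (1647.6 - 491.67) × 5/9 = 642.1833°C.
Final Celsius temperature: 642.1833 + 32.0000 = 674.1833°C.

674.2°C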